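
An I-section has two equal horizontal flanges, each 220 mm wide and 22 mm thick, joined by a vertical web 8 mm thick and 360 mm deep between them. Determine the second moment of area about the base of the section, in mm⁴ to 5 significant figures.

Decompose the section into non-overlapping parts with the origin at the bottom-left of its bounding rectangle.
Bottom flange: 220 × 22, A = 4 840 mm², y = 11 mm, Ī = 195213.3 mm⁴.
Web: 8 × 360, A = 2 880 mm², y = 202 mm, Ī = 31 104 000 mm⁴.
Top flange: 220 × 22, A = 4 840 mm², y = 393 mm, Ī = 195213.3 mm⁴.
Transfer each piece to the base of the section using Ī + A·d² with d = y − 0:
  bottom flange: d = 11 mm → contributes +780853.3 mm⁴
  web: d = 202 mm → contributes +148 619 520 mm⁴
  top flange: d = 393 mm → contributes +747 728 373 mm⁴
Total I = 897 128 747 mm⁴.

I_base ≈ 8.9713 × 10⁸ mm⁴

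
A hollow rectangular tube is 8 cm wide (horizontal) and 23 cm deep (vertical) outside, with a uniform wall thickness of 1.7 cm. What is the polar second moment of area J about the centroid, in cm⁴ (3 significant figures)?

J ≈ 6050 cm⁴

Break the section into simple shapes (no overlaps), measuring from the bottom-left corner of the bounding box.
Outer rectangle: 8 × 23, A = 184 cm², y = 11.5 cm, Ī = 8111.3 cm⁴.
Inner void (subtracted): 4.6 × 19.6, A = 90.16 cm², y = 11.5 cm, Ī = 2886.3 cm⁴.
By symmetry the centroid is at mid-height, ȳ = 11.5 cm.
All pieces are centred on the centroidal x-axis, so I = ΣĪ (holes subtracted) = 5 225 cm⁴.
Repeating about the centroidal y-axis gives I_y = 822.35 cm⁴.
Polar second moment: J = I_x + I_y = 6047.4 cm⁴.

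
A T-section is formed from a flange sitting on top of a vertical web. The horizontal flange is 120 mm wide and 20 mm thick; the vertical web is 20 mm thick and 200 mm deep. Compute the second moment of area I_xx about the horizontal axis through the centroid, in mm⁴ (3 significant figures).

Break the section into simple shapes (no overlaps), measuring from the bottom-left corner of the bounding box.
Flange: 120 × 20, A = 2 400 mm², y = 210 mm, Ī = 80 000 mm⁴.
Web: 20 × 200, A = 4 000 mm², y = 100 mm, Ī = 13 333 333 mm⁴.
Centroid: ȳ = ΣA·y / ΣA = 141.25 mm.
Transfer each piece to the horizontal axis through the centroid using Ī + A·d² with d = y − 141.25:
  flange: d = 68.75 mm → contributes +11 423 750 mm⁴
  web: d = -41.25 mm → contributes +20 139 583 mm⁴
Total I = 31 563 333 mm⁴.

I_xx ≈ 3.16 × 10⁷ mm⁴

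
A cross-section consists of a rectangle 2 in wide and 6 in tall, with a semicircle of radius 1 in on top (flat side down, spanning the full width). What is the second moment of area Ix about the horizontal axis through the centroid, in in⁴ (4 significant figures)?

Ix ≈ 52.40 in⁴

Decompose the section into non-overlapping parts with the origin at the bottom-left of its bounding rectangle.
Rectangular body: 2 × 6, A = 12 in², y = 3 in, Ī = 36 in⁴.
Semicircular cap: semicircle r = 1, A = 1.5708 in², y = 6.42441 in, Ī = 0.109757 in⁴.
Centroid: ȳ = ΣA·y / ΣA = 3.39637 in.
Transfer each piece to the horizontal axis through the centroid using Ī + A·d² with d = y − 3.39637:
  rectangular body: d = -0.39637 in → contributes +37.8853 in⁴
  semicircular cap: d = 3.02804 in → contributes +14.5125 in⁴
Total I = 52.3978 in⁴.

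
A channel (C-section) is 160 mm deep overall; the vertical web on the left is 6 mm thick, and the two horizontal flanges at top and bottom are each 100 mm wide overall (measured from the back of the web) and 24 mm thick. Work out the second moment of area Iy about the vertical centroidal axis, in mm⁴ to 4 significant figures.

Split into non-overlapping primitives; take the origin at the lower-left of the bounding box.
Web: 6 × 160, A = 960 mm², x = 3 mm, Ī = 2 880 mm⁴.
Top flange (beyond web): 94 × 24, A = 2 256 mm², x = 53 mm, Ī = 1 661 168 mm⁴.
Bottom flange (beyond web): 94 × 24, A = 2 256 mm², x = 53 mm, Ī = 1 661 168 mm⁴.
Centroid: x̄ = ΣA·x / ΣA = 44.2281 mm.
Transfer each piece to the vertical centroidal axis using Ī + A·d² with d = x − 44.2281:
  web: d = -41.2281 mm → contributes +1 634 644 mm⁴
  top flange (beyond web): d = 8.77193 mm → contributes +1 834 760 mm⁴
  bottom flange (beyond web): d = 8.77193 mm → contributes +1 834 760 mm⁴
Total I = 5 304 163 mm⁴.

Iy ≈ 5.304 × 10⁶ mm⁴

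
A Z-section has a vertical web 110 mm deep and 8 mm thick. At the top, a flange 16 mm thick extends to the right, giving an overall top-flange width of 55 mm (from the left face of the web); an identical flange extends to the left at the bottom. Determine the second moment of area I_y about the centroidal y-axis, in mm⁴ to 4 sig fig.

Split into non-overlapping primitives; take the origin at the lower-left of the bounding box.
Web: 8 × 110, A = 880 mm², x = 51 mm, Ī = 4693.33 mm⁴.
Top flange (beyond web): 47 × 16, A = 752 mm², x = 78.5 mm, Ī = 138 431 mm⁴.
Bottom flange (beyond web): 47 × 16, A = 752 mm², x = 23.5 mm, Ī = 138 431 mm⁴.
Centroid: x̄ = ΣA·x / ΣA = 51 mm.
Transfer each piece to the centroidal y-axis using Ī + A·d² with d = x − 51:
  web: d = 0 mm → contributes +4693.33 mm⁴
  top flange (beyond web): d = 27.5 mm → contributes +707 131 mm⁴
  bottom flange (beyond web): d = -27.5 mm → contributes +707 131 mm⁴
Total I = 1 418 955 mm⁴.

I_y ≈ 1.419 × 10⁶ mm⁴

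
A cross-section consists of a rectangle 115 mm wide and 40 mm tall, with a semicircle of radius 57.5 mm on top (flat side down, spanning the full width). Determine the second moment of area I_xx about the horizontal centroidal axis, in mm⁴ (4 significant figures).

I_xx ≈ 6.623 × 10⁶ mm⁴

Break the section into simple shapes (no overlaps), measuring from the bottom-left corner of the bounding box.
Rectangular body: 115 × 40, A = 4 600 mm², y = 20 mm, Ī = 613 333 mm⁴.
Semicircular cap: semicircle r = 57.5, A = 5193.45 mm², y = 64.4038 mm, Ī = 1 199 785 mm⁴.
Centroid: ȳ = ΣA·y / ΣA = 43.5472 mm.
Transfer each piece to the horizontal centroidal axis using Ī + A·d² with d = y − 43.5472:
  rectangular body: d = -23.5472 mm → contributes +3 163 904 mm⁴
  semicircular cap: d = 20.8565 mm → contributes +3 458 907 mm⁴
Total I = 6 622 811 mm⁴.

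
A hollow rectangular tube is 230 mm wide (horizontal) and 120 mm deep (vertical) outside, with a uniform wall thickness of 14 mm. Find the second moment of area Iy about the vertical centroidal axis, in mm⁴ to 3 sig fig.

Iy ≈ 5.85 × 10⁷ mm⁴

Decompose the section into non-overlapping parts with the origin at the bottom-left of its bounding rectangle.
Outer rectangle: 230 × 120, A = 27 600 mm², x = 115 mm, Ī = 121 670 000 mm⁴.
Inner void (subtracted): 202 × 92, A = 18 584 mm², x = 115 mm, Ī = 63 191 795 mm⁴.
By symmetry the centroid is at mid-width, x̄ = 115 mm.
All pieces are centred on the vertical centroidal axis, so I = ΣĪ (holes subtracted) = 58 478 205 mm⁴.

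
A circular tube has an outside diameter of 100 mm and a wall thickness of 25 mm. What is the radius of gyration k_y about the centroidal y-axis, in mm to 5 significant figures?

k_y ≈ 27.951 mm

Treat the section as a set of non-overlapping primitives; coordinates are from the bounding-box lower-left.
Outer circle: ⌀100, A = 7853.982 mm², x = 50 mm, Ī = 4 908 739 mm⁴.
Bore (subtracted): ⌀50, A = 1963.495 mm², x = 50 mm, Ī = 306796.2 mm⁴.
By symmetry the centroid is at mid-width, x̄ = 50 mm.
All pieces are centred on the centroidal y-axis, so I = ΣĪ (holes subtracted) = 4 601 942 mm⁴.
Radius of gyration: k = √(I/A) = √(4 601 942 / 5890.486) = 27.95085 mm.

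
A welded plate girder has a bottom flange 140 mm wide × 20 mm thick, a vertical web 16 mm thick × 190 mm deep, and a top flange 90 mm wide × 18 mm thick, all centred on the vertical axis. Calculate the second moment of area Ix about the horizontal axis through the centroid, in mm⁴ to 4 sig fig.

Ix ≈ 5.556 × 10⁷ mm⁴

Split into non-overlapping primitives; take the origin at the lower-left of the bounding box.
Bottom plate: 140 × 20, A = 2 800 mm², y = 10 mm, Ī = 93333.3 mm⁴.
Web plate: 16 × 190, A = 3 040 mm², y = 115 mm, Ī = 9 145 333 mm⁴.
Top plate: 90 × 18, A = 1 620 mm², y = 219 mm, Ī = 43 740 mm⁴.
Centroid: ȳ = ΣA·y / ΣA = 98.1743 mm.
Transfer each piece to the horizontal axis through the centroid using Ī + A·d² with d = y − 98.1743:
  bottom plate: d = -88.1743 mm → contributes +21 862 495 mm⁴
  web plate: d = 16.8257 mm → contributes +10 005 974 mm⁴
  top plate: d = 120.826 mm → contributes +23 693 891 mm⁴
Total I = 55 562 360 mm⁴.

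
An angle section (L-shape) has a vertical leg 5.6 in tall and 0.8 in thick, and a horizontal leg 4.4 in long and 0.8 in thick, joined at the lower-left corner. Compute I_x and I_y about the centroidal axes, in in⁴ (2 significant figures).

I_x ≈ 22 in⁴, I_y ≈ 12 in⁴

Decompose the section into non-overlapping parts with the origin at the bottom-left of its bounding rectangle.
Vertical leg: 0.8 × 5.6, A = 4.48 in², y = 2.8 in, Ī = 11.71 in⁴.
Horizontal leg (remainder): 3.6 × 0.8, A = 2.88 in², y = 0.4 in, Ī = 0.1536 in⁴.
Centroid: ȳ = ΣA·y / ΣA = 1.861 in.
Transfer each piece to the centroidal x-axis using Ī + A·d² with d = y − 1.861:
  vertical leg: d = 0.9391 in → contributes +15.66 in⁴
  horizontal leg (remainder): d = -1.461 in → contributes +6.3 in⁴
Total I = 21.96 in⁴.
For the y-axis: x̄ = 1.261 in.
Repeating about the centroidal y-axis gives I_y = 11.83 in⁴.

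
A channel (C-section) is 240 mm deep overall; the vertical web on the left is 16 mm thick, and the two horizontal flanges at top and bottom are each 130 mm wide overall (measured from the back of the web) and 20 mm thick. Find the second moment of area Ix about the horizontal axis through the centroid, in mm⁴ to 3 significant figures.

Break the section into simple shapes (no overlaps), measuring from the bottom-left corner of the bounding box.
Web: 16 × 240, A = 3 840 mm², y = 120 mm, Ī = 18 432 000 mm⁴.
Top flange (beyond web): 114 × 20, A = 2 280 mm², y = 230 mm, Ī = 76 000 mm⁴.
Bottom flange (beyond web): 114 × 20, A = 2 280 mm², y = 10 mm, Ī = 76 000 mm⁴.
By symmetry the centroid is at mid-height, ȳ = 120 mm.
Transfer each piece to the horizontal axis through the centroid using Ī + A·d² with d = y − 120:
  web: d = 0 mm → contributes +18 432 000 mm⁴
  top flange (beyond web): d = 110 mm → contributes +27 664 000 mm⁴
  bottom flange (beyond web): d = -110 mm → contributes +27 664 000 mm⁴
Total I = 73 760 000 mm⁴.

Ix ≈ 7.38 × 10⁷ mm⁴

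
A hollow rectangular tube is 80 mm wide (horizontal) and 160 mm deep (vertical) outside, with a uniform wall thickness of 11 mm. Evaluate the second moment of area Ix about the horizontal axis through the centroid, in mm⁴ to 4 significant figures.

Decompose the section into non-overlapping parts with the origin at the bottom-left of its bounding rectangle.
Outer rectangle: 80 × 160, A = 12 800 mm², y = 80 mm, Ī = 27 306 667 mm⁴.
Inner void (subtracted): 58 × 138, A = 8 004 mm², y = 80 mm, Ī = 12 702 348 mm⁴.
By symmetry the centroid is at mid-height, ȳ = 80 mm.
All pieces are centred on the horizontal axis through the centroid, so I = ΣĪ (holes subtracted) = 14 604 319 mm⁴.

Ix ≈ 1.460 × 10⁷ mm⁴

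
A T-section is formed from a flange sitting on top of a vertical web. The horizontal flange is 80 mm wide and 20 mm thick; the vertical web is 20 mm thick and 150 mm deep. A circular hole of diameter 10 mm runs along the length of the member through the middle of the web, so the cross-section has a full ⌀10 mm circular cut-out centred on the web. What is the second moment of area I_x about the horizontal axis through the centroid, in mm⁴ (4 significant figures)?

Decompose the section into non-overlapping parts with the origin at the bottom-left of its bounding rectangle.
Flange: 80 × 20, A = 1 600 mm², y = 160 mm, Ī = 53333.3 mm⁴.
Web: 20 × 150, A = 3 000 mm², y = 75 mm, Ī = 5 625 000 mm⁴.
Hole (subtracted): ⌀10, A = 78.5398 mm², y = 75 mm, Ī = 490.874 mm⁴.
Centroid: ȳ = ΣA·y / ΣA = 105.079 mm.
Transfer each piece to the horizontal axis through the centroid using Ī + A·d² with d = y − 105.079:
  flange: d = 54.9212 mm → contributes +4 879 478 mm⁴
  web: d = -30.0788 mm → contributes +8 339 199 mm⁴
  hole: d = -30.0788 mm → contributes −71548.4 mm⁴
Total I = 13 147 129 mm⁴.

I_x ≈ 1.315 × 10⁷ mm⁴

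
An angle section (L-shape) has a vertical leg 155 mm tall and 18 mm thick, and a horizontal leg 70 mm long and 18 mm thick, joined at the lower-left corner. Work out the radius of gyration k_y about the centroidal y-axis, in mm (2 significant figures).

k_y ≈ 18 mm

Break the section into simple shapes (no overlaps), measuring from the bottom-left corner of the bounding box.
Vertical leg: 18 × 155, A = 2 790 mm², x = 9 mm, Ī = 75 330 mm⁴.
Horizontal leg (remainder): 52 × 18, A = 936 mm², x = 44 mm, Ī = 210 912 mm⁴.
Centroid: x̄ = ΣA·x / ΣA = 17.79 mm.
Transfer each piece to the centroidal y-axis using Ī + A·d² with d = x − 17.79:
  vertical leg: d = -8.792 mm → contributes +291 008 mm⁴
  horizontal leg (remainder): d = 26.21 mm → contributes +853 799 mm⁴
Total I = 1 144 807 mm⁴.
Radius of gyration: k = √(I/A) = √(1 144 807 / 3 726) = 17.53 mm.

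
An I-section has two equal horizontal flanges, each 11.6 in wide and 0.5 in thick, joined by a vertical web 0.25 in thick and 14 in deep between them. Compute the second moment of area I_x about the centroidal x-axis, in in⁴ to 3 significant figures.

Treat the section as a set of non-overlapping primitives; coordinates are from the bounding-box lower-left.
Bottom flange: 11.6 × 0.5, A = 5.8 in², y = 0.25 in, Ī = 0.12083 in⁴.
Web: 0.25 × 14, A = 3.5 in², y = 7.5 in, Ī = 57.167 in⁴.
Top flange: 11.6 × 0.5, A = 5.8 in², y = 14.75 in, Ī = 0.12083 in⁴.
By symmetry the centroid is at mid-height, ȳ = 7.5 in.
Transfer each piece to the centroidal x-axis using Ī + A·d² with d = y − 7.5:
  bottom flange: d = -7.25 in → contributes +304.98 in⁴
  web: d = 0 in → contributes +57.167 in⁴
  top flange: d = 7.25 in → contributes +304.98 in⁴
Total I = 667.13 in⁴.

I_x ≈ 667 in⁴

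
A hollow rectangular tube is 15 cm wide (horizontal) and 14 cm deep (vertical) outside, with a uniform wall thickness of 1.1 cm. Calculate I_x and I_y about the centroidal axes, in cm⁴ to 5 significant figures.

I_x ≈ 1677.4 cm⁴, I_y ≈ 1875.3 cm⁴

Split into non-overlapping primitives; take the origin at the lower-left of the bounding box.
Outer rectangle: 15 × 14, A = 210 cm², y = 7 cm, Ī = 3 430 cm⁴.
Inner void (subtracted): 12.8 × 11.8, A = 151.04 cm², y = 7 cm, Ī = 1752.567 cm⁴.
By symmetry the centroid is at mid-height, ȳ = 7 cm.
All pieces are centred on the centroidal x-axis, so I = ΣĪ (holes subtracted) = 1677.433 cm⁴.
Repeating about the centroidal y-axis gives I_y = 1875.301 cm⁴.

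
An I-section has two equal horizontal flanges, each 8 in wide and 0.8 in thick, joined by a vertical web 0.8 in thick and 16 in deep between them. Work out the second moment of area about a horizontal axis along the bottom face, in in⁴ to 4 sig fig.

Break the section into simple shapes (no overlaps), measuring from the bottom-left corner of the bounding box.
Bottom flange: 8 × 0.8, A = 6.4 in², y = 0.4 in, Ī = 0.341333 in⁴.
Web: 0.8 × 16, A = 12.8 in², y = 8.8 in, Ī = 273.067 in⁴.
Top flange: 8 × 0.8, A = 6.4 in², y = 17.2 in, Ī = 0.341333 in⁴.
Transfer each piece to the bottom edge using Ī + A·d² with d = y − 0:
  bottom flange: d = 0.4 in → contributes +1.36533 in⁴
  web: d = 8.8 in → contributes +1264.3 in⁴
  top flange: d = 17.2 in → contributes +1893.72 in⁴
Total I = 3159.38 in⁴.

I_base ≈ 3159 in⁴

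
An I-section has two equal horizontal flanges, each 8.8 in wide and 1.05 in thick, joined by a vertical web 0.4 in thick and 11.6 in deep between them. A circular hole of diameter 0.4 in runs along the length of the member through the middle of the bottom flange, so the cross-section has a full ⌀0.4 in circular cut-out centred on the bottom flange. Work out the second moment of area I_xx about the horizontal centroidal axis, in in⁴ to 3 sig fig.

Decompose the section into non-overlapping parts with the origin at the bottom-left of its bounding rectangle.
Bottom flange: 8.8 × 1.05, A = 9.24 in², y = 0.525 in, Ī = 0.84893 in⁴.
Web: 0.4 × 11.6, A = 4.64 in², y = 6.85 in, Ī = 52.03 in⁴.
Top flange: 8.8 × 1.05, A = 9.24 in², y = 13.175 in, Ī = 0.84893 in⁴.
Hole (subtracted): ⌀0.4, A = 0.12566 in², y = 0.525 in, Ī = 0.0012566 in⁴.
Centroid: ȳ = ΣA·y / ΣA = 6.8846 in.
Transfer each piece to the horizontal centroidal axis using Ī + A·d² with d = y − 6.8846:
  bottom flange: d = -6.3596 in → contributes +374.55 in⁴
  web: d = -0.034566 in → contributes +52.035 in⁴
  top flange: d = 6.2904 in → contributes +366.47 in⁴
  hole: d = -6.3596 in → contributes −5.0836 in⁴
Total I = 787.98 in⁴.

I_xx ≈ 788 in⁴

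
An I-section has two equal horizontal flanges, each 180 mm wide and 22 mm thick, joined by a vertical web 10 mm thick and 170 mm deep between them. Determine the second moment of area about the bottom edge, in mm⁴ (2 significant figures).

Split into non-overlapping primitives; take the origin at the lower-left of the bounding box.
Bottom flange: 180 × 22, A = 3 960 mm², y = 11 mm, Ī = 159 720 mm⁴.
Web: 10 × 170, A = 1 700 mm², y = 107 mm, Ī = 4 094 167 mm⁴.
Top flange: 180 × 22, A = 3 960 mm², y = 203 mm, Ī = 159 720 mm⁴.
Transfer each piece to the bottom edge using Ī + A·d² with d = y − 0:
  bottom flange: d = 11 mm → contributes +638 880 mm⁴
  web: d = 107 mm → contributes +23 557 467 mm⁴
  top flange: d = 203 mm → contributes +163 347 360 mm⁴
Total I = 187 543 707 mm⁴.

I_base ≈ 1.9 × 10⁸ mm⁴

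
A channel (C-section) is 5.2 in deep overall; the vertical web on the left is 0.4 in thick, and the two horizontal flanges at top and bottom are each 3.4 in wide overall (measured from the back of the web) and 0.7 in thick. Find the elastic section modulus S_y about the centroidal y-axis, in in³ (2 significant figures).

Decompose the section into non-overlapping parts with the origin at the bottom-left of its bounding rectangle.
Web: 0.4 × 5.2, A = 2.08 in², x = 0.2 in, Ī = 0.02773 in⁴.
Top flange (beyond web): 3 × 0.7, A = 2.1 in², x = 1.9 in, Ī = 1.575 in⁴.
Bottom flange (beyond web): 3 × 0.7, A = 2.1 in², x = 1.9 in, Ī = 1.575 in⁴.
Centroid: x̄ = ΣA·x / ΣA = 1.337 in.
Transfer each piece to the centroidal y-axis using Ī + A·d² with d = x − 1.337:
  web: d = -1.137 in → contributes +2.716 in⁴
  top flange (beyond web): d = 0.5631 in → contributes +2.241 in⁴
  bottom flange (beyond web): d = 0.5631 in → contributes +2.241 in⁴
Total I = 7.198 in⁴.
Extreme fibre distance c = 2.063 in; S = I/c = 3.489 in³.

S_y ≈ 3.5 in³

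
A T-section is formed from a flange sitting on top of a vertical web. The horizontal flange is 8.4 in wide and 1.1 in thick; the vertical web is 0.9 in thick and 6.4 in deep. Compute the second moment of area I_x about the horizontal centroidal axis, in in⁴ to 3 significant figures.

Decompose the section into non-overlapping parts with the origin at the bottom-left of its bounding rectangle.
Flange: 8.4 × 1.1, A = 9.24 in², y = 6.95 in, Ī = 0.9317 in⁴.
Web: 0.9 × 6.4, A = 5.76 in², y = 3.2 in, Ī = 19.661 in⁴.
Centroid: ȳ = ΣA·y / ΣA = 5.51 in.
Transfer each piece to the horizontal centroidal axis using Ī + A·d² with d = y − 5.51:
  flange: d = 1.44 in → contributes +20.092 in⁴
  web: d = -2.31 in → contributes +50.397 in⁴
Total I = 70.489 in⁴.

I_x ≈ 70.5 in⁴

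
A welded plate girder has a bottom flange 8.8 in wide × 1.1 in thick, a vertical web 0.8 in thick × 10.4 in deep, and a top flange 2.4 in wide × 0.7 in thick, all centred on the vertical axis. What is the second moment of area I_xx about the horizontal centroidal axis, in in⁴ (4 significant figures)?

Decompose the section into non-overlapping parts with the origin at the bottom-left of its bounding rectangle.
Bottom plate: 8.8 × 1.1, A = 9.68 in², y = 0.55 in, Ī = 0.976067 in⁴.
Web plate: 0.8 × 10.4, A = 8.32 in², y = 6.3 in, Ī = 74.9909 in⁴.
Top plate: 2.4 × 0.7, A = 1.68 in², y = 11.85 in, Ī = 0.0686 in⁴.
Centroid: ȳ = ΣA·y / ΣA = 3.94553 in.
Transfer each piece to the horizontal centroidal axis using Ī + A·d² with d = y − 3.94553:
  bottom plate: d = -3.39553 in → contributes +112.583 in⁴
  web plate: d = 2.35447 in → contributes +121.113 in⁴
  top plate: d = 7.90447 in → contributes +105.036 in⁴
Total I = 338.732 in⁴.

I_xx ≈ 338.7 in⁴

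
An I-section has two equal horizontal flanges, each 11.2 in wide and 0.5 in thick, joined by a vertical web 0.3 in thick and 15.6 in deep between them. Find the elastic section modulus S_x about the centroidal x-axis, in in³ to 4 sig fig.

Decompose the section into non-overlapping parts with the origin at the bottom-left of its bounding rectangle.
Bottom flange: 11.2 × 0.5, A = 5.6 in², y = 0.25 in, Ī = 0.116667 in⁴.
Web: 0.3 × 15.6, A = 4.68 in², y = 8.3 in, Ī = 94.9104 in⁴.
Top flange: 11.2 × 0.5, A = 5.6 in², y = 16.35 in, Ī = 0.116667 in⁴.
By symmetry the centroid is at mid-height, ȳ = 8.3 in.
Transfer each piece to the centroidal x-axis using Ī + A·d² with d = y − 8.3:
  bottom flange: d = -8.05 in → contributes +363.011 in⁴
  web: d = 0 in → contributes +94.9104 in⁴
  top flange: d = 8.05 in → contributes +363.011 in⁴
Total I = 820.932 in⁴.
Extreme fibre distance c = 8.3 in; S = I/c = 98.9074 in³.

S_x ≈ 98.91 in³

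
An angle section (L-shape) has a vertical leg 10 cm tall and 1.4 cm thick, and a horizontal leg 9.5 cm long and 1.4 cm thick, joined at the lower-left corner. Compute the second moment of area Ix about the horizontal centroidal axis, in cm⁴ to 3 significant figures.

Ix ≈ 234 cm⁴

Break the section into simple shapes (no overlaps), measuring from the bottom-left corner of the bounding box.
Vertical leg: 1.4 × 10, A = 14 cm², y = 5 cm, Ī = 116.67 cm⁴.
Horizontal leg (remainder): 8.1 × 1.4, A = 11.34 cm², y = 0.7 cm, Ī = 1.8522 cm⁴.
Centroid: ȳ = ΣA·y / ΣA = 3.0757 cm.
Transfer each piece to the horizontal centroidal axis using Ī + A·d² with d = y − 3.0757:
  vertical leg: d = 1.9243 cm → contributes +168.51 cm⁴
  horizontal leg (remainder): d = -2.3757 cm → contributes +65.854 cm⁴
Total I = 234.36 cm⁴.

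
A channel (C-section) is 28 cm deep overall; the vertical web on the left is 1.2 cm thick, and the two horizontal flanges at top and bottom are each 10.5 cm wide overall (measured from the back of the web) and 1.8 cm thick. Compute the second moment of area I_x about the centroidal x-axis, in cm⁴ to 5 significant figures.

I_x ≈ 7949.7 cm⁴

Split into non-overlapping primitives; take the origin at the lower-left of the bounding box.
Web: 1.2 × 28, A = 33.6 cm², y = 14 cm, Ī = 2195.2 cm⁴.
Top flange (beyond web): 9.3 × 1.8, A = 16.74 cm², y = 27.1 cm, Ī = 4.5198 cm⁴.
Bottom flange (beyond web): 9.3 × 1.8, A = 16.74 cm², y = 0.9 cm, Ī = 4.5198 cm⁴.
By symmetry the centroid is at mid-height, ȳ = 14 cm.
Transfer each piece to the centroidal x-axis using Ī + A·d² with d = y − 14:
  web: d = 0 cm → contributes +2195.2 cm⁴
  top flange (beyond web): d = 13.1 cm → contributes +2877.271 cm⁴
  bottom flange (beyond web): d = -13.1 cm → contributes +2877.271 cm⁴
Total I = 7949.742 cm⁴.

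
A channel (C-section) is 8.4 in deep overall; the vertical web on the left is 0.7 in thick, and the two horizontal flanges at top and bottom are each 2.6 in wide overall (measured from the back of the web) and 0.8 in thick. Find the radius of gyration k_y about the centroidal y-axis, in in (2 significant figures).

Break the section into simple shapes (no overlaps), measuring from the bottom-left corner of the bounding box.
Web: 0.7 × 8.4, A = 5.88 in², x = 0.35 in, Ī = 0.2401 in⁴.
Top flange (beyond web): 1.9 × 0.8, A = 1.52 in², x = 1.65 in, Ī = 0.4573 in⁴.
Bottom flange (beyond web): 1.9 × 0.8, A = 1.52 in², x = 1.65 in, Ī = 0.4573 in⁴.
Centroid: x̄ = ΣA·x / ΣA = 0.793 in.
Transfer each piece to the centroidal y-axis using Ī + A·d² with d = x − 0.793:
  web: d = -0.443 in → contributes +1.394 in⁴
  top flange (beyond web): d = 0.857 in → contributes +1.574 in⁴
  bottom flange (beyond web): d = 0.857 in → contributes +1.574 in⁴
Total I = 4.541 in⁴.
Radius of gyration: k = √(I/A) = √(4.541 / 8.92) = 0.7135 in.

k_y ≈ 0.71 in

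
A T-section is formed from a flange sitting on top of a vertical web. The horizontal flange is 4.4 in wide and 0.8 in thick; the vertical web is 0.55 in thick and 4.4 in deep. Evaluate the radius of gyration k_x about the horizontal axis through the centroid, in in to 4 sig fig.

k_x ≈ 1.523 in

Treat the section as a set of non-overlapping primitives; coordinates are from the bounding-box lower-left.
Flange: 4.4 × 0.8, A = 3.52 in², y = 4.8 in, Ī = 0.187733 in⁴.
Web: 0.55 × 4.4, A = 2.42 in², y = 2.2 in, Ī = 3.90427 in⁴.
Centroid: ȳ = ΣA·y / ΣA = 3.74074 in.
Transfer each piece to the horizontal axis through the centroid using Ī + A·d² with d = y − 3.74074:
  flange: d = 1.05926 in → contributes +4.13728 in⁴
  web: d = -1.54074 in → contributes +9.64906 in⁴
Total I = 13.7863 in⁴.
Radius of gyration: k = √(I/A) = √(13.7863 / 5.94) = 1.52346 in.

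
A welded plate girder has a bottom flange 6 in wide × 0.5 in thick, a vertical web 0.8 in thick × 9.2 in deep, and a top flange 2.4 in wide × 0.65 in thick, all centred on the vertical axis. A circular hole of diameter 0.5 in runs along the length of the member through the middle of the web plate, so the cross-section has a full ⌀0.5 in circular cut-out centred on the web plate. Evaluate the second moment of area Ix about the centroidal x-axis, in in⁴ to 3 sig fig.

Break the section into simple shapes (no overlaps), measuring from the bottom-left corner of the bounding box.
Bottom plate: 6 × 0.5, A = 3 in², y = 0.25 in, Ī = 0.0625 in⁴.
Web plate: 0.8 × 9.2, A = 7.36 in², y = 5.1 in, Ī = 51.913 in⁴.
Top plate: 2.4 × 0.65, A = 1.56 in², y = 10.025 in, Ī = 0.054925 in⁴.
Hole (subtracted): ⌀0.5, A = 0.19635 in², y = 5.1 in, Ī = 0.003068 in⁴.
Centroid: ȳ = ΣA·y / ΣA = 4.5143 in.
Transfer each piece to the centroidal x-axis using Ī + A·d² with d = y − 4.5143:
  bottom plate: d = -4.2643 in → contributes +54.614 in⁴
  web plate: d = 0.58574 in → contributes +54.438 in⁴
  top plate: d = 5.5107 in → contributes +47.429 in⁴
  hole: d = 0.58574 in → contributes −0.070434 in⁴
Total I = 156.41 in⁴.

Ix ≈ 156 in⁴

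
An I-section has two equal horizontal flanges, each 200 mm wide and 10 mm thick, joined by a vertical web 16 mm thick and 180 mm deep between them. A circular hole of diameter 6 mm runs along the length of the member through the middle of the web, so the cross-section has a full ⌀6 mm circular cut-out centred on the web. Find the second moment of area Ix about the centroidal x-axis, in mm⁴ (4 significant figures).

Decompose the section into non-overlapping parts with the origin at the bottom-left of its bounding rectangle.
Bottom flange: 200 × 10, A = 2 000 mm², y = 5 mm, Ī = 16666.7 mm⁴.
Web: 16 × 180, A = 2 880 mm², y = 100 mm, Ī = 7 776 000 mm⁴.
Top flange: 200 × 10, A = 2 000 mm², y = 195 mm, Ī = 16666.7 mm⁴.
Hole (subtracted): ⌀6, A = 28.2743 mm², y = 100 mm, Ī = 63.6173 mm⁴.
By symmetry the centroid is at mid-height, ȳ = 100 mm.
Transfer each piece to the centroidal x-axis using Ī + A·d² with d = y − 100:
  bottom flange: d = -95 mm → contributes +18 066 667 mm⁴
  web: d = 0 mm → contributes +7 776 000 mm⁴
  top flange: d = 95 mm → contributes +18 066 667 mm⁴
  hole: d = 0 mm → contributes −63.6173 mm⁴
Total I = 43 909 270 mm⁴.

Ix ≈ 4.391 × 10⁷ mm⁴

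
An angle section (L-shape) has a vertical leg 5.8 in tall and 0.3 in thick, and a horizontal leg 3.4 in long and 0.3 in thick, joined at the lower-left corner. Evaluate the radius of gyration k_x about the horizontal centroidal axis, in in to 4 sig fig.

k_x ≈ 1.883 in

Split into non-overlapping primitives; take the origin at the lower-left of the bounding box.
Vertical leg: 0.3 × 5.8, A = 1.74 in², y = 2.9 in, Ī = 4.8778 in⁴.
Horizontal leg (remainder): 3.1 × 0.3, A = 0.93 in², y = 0.15 in, Ī = 0.006975 in⁴.
Centroid: ȳ = ΣA·y / ΣA = 1.94213 in.
Transfer each piece to the horizontal centroidal axis using Ī + A·d² with d = y − 1.94213:
  vertical leg: d = 0.957865 in → contributes +6.47426 in⁴
  horizontal leg (remainder): d = -1.79213 in → contributes +2.9939 in⁴
Total I = 9.46816 in⁴.
Radius of gyration: k = √(I/A) = √(9.46816 / 2.67) = 1.88312 in.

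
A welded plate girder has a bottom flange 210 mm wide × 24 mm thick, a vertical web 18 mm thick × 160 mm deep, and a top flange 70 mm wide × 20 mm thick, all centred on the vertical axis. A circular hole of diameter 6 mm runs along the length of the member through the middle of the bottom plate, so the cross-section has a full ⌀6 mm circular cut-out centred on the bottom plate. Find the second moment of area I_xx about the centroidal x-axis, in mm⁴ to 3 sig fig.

Treat the section as a set of non-overlapping primitives; coordinates are from the bounding-box lower-left.
Bottom plate: 210 × 24, A = 5 040 mm², y = 12 mm, Ī = 241 920 mm⁴.
Web plate: 18 × 160, A = 2 880 mm², y = 104 mm, Ī = 6 144 000 mm⁴.
Top plate: 70 × 20, A = 1 400 mm², y = 194 mm, Ī = 46 667 mm⁴.
Hole (subtracted): ⌀6, A = 28.274 mm², y = 12 mm, Ī = 63.617 mm⁴.
Centroid: ȳ = ΣA·y / ΣA = 67.938 mm.
Transfer each piece to the centroidal x-axis using Ī + A·d² with d = y − 67.938:
  bottom plate: d = -55.938 mm → contributes +16 012 348 mm⁴
  web plate: d = 36.062 mm → contributes +9 889 360 mm⁴
  top plate: d = 126.06 mm → contributes +22 294 967 mm⁴
  hole: d = -55.938 mm → contributes −88 536 mm⁴
Total I = 48 108 139 mm⁴.

I_xx ≈ 4.81 × 10⁷ mm⁴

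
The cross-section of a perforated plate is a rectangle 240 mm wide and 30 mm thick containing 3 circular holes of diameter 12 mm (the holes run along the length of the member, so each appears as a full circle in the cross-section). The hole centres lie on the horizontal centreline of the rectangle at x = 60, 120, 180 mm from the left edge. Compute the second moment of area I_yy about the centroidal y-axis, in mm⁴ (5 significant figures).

Split into non-overlapping primitives; take the origin at the lower-left of the bounding box.
Plate: 240 × 30, A = 7 200 mm², x = 120 mm, Ī = 34 560 000 mm⁴.
Hole 1 (subtracted): ⌀12, A = 113.0973 mm², x = 60 mm, Ī = 1017.876 mm⁴.
Hole 2 (subtracted): ⌀12, A = 113.0973 mm², x = 120 mm, Ī = 1017.876 mm⁴.
Hole 3 (subtracted): ⌀12, A = 113.0973 mm², x = 180 mm, Ī = 1017.876 mm⁴.
By symmetry the centroid is at mid-width, x̄ = 120 mm.
Transfer each piece to the centroidal y-axis using Ī + A·d² with d = x − 120:
  plate: d = 0 mm → contributes +34 560 000 mm⁴
  hole 1: d = -60 mm → contributes −408168.3 mm⁴
  hole 2: d = 0 mm → contributes −1017.876 mm⁴
  hole 3: d = 60 mm → contributes −408168.3 mm⁴
Total I = 33 742 646 mm⁴.

I_yy ≈ 3.3743 × 10⁷ mm⁴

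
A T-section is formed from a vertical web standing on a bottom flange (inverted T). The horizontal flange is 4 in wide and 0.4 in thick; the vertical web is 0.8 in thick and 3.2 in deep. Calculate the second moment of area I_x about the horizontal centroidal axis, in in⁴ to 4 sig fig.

Split into non-overlapping primitives; take the origin at the lower-left of the bounding box.
Flange: 4 × 0.4, A = 1.6 in², y = 0.2 in, Ī = 0.0213333 in⁴.
Web: 0.8 × 3.2, A = 2.56 in², y = 2 in, Ī = 2.18453 in⁴.
Centroid: ȳ = ΣA·y / ΣA = 1.30769 in.
Transfer each piece to the horizontal centroidal axis using Ī + A·d² with d = y − 1.30769:
  flange: d = -1.10769 in → contributes +1.9845 in⁴
  web: d = 0.692308 in → contributes +3.41152 in⁴
Total I = 5.39602 in⁴.

I_x ≈ 5.396 in⁴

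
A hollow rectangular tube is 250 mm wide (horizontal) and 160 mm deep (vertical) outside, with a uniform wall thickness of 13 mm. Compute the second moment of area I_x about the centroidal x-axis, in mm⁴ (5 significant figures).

Treat the section as a set of non-overlapping primitives; coordinates are from the bounding-box lower-left.
Outer rectangle: 250 × 160, A = 40 000 mm², y = 80 mm, Ī = 85 333 333 mm⁴.
Inner void (subtracted): 224 × 134, A = 30 016 mm², y = 80 mm, Ī = 44 913 941 mm⁴.
By symmetry the centroid is at mid-height, ȳ = 80 mm.
All pieces are centred on the centroidal x-axis, so I = ΣĪ (holes subtracted) = 40 419 392 mm⁴.

I_x ≈ 4.0419 × 10⁷ mm⁴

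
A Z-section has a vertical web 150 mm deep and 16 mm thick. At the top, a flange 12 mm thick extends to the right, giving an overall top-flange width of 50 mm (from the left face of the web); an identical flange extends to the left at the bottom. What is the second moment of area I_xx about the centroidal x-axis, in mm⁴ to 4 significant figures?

I_xx ≈ 8.395 × 10⁶ mm⁴

Split into non-overlapping primitives; take the origin at the lower-left of the bounding box.
Web: 16 × 150, A = 2 400 mm², y = 75 mm, Ī = 4 500 000 mm⁴.
Top flange (beyond web): 34 × 12, A = 408 mm², y = 144 mm, Ī = 4 896 mm⁴.
Bottom flange (beyond web): 34 × 12, A = 408 mm², y = 6 mm, Ī = 4 896 mm⁴.
Centroid: ȳ = ΣA·y / ΣA = 75 mm.
Transfer each piece to the centroidal x-axis using Ī + A·d² with d = y − 75:
  web: d = 0 mm → contributes +4 500 000 mm⁴
  top flange (beyond web): d = 69 mm → contributes +1 947 384 mm⁴
  bottom flange (beyond web): d = -69 mm → contributes +1 947 384 mm⁴
Total I = 8 394 768 mm⁴.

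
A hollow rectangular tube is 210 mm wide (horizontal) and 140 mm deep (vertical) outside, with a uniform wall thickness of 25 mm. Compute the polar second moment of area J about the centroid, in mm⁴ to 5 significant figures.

Split into non-overlapping primitives; take the origin at the lower-left of the bounding box.
Outer rectangle: 210 × 140, A = 29 400 mm², y = 70 mm, Ī = 48 020 000 mm⁴.
Inner void (subtracted): 160 × 90, A = 14 400 mm², y = 70 mm, Ī = 9 720 000 mm⁴.
By symmetry the centroid is at mid-height, ȳ = 70 mm.
All pieces are centred on the centroidal x-axis, so I = ΣĪ (holes subtracted) = 38 300 000 mm⁴.
Repeating about the centroidal y-axis gives I_y = 77 325 000 mm⁴.
Polar second moment: J = I_x + I_y = 115 625 000 mm⁴.

J ≈ 1.1563 × 10⁸ mm⁴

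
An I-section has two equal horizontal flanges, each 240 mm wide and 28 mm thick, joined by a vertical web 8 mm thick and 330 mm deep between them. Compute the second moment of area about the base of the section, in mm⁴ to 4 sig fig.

Split into non-overlapping primitives; take the origin at the lower-left of the bounding box.
Bottom flange: 240 × 28, A = 6 720 mm², y = 14 mm, Ī = 439 040 mm⁴.
Web: 8 × 330, A = 2 640 mm², y = 193 mm, Ī = 23 958 000 mm⁴.
Top flange: 240 × 28, A = 6 720 mm², y = 372 mm, Ī = 439 040 mm⁴.
Transfer each piece to a horizontal axis along the bottom face using Ī + A·d² with d = y − 0:
  bottom flange: d = 14 mm → contributes +1 756 160 mm⁴
  web: d = 193 mm → contributes +122 295 360 mm⁴
  top flange: d = 372 mm → contributes +930 379 520 mm⁴
Total I = 1 054 431 040 mm⁴.

I_base ≈ 1.054 × 10⁹ mm⁴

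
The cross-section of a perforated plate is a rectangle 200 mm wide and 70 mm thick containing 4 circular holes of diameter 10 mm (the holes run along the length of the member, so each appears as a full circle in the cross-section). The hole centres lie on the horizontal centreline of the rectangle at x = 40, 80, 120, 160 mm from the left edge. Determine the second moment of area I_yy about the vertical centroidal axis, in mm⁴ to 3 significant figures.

Split into non-overlapping primitives; take the origin at the lower-left of the bounding box.
Plate: 200 × 70, A = 14 000 mm², x = 100 mm, Ī = 46 666 667 mm⁴.
Hole 1 (subtracted): ⌀10, A = 78.54 mm², x = 40 mm, Ī = 490.87 mm⁴.
Hole 2 (subtracted): ⌀10, A = 78.54 mm², x = 80 mm, Ī = 490.87 mm⁴.
Hole 3 (subtracted): ⌀10, A = 78.54 mm², x = 120 mm, Ī = 490.87 mm⁴.
Hole 4 (subtracted): ⌀10, A = 78.54 mm², x = 160 mm, Ī = 490.87 mm⁴.
By symmetry the centroid is at mid-width, x̄ = 100 mm.
Transfer each piece to the vertical centroidal axis using Ī + A·d² with d = x − 100:
  plate: d = 0 mm → contributes +46 666 667 mm⁴
  hole 1: d = -60 mm → contributes −283 234 mm⁴
  hole 2: d = -20 mm → contributes −31 907 mm⁴
  hole 3: d = 20 mm → contributes −31 907 mm⁴
  hole 4: d = 60 mm → contributes −283 234 mm⁴
Total I = 46 036 385 mm⁴.

I_yy ≈ 4.60 × 10⁷ mm⁴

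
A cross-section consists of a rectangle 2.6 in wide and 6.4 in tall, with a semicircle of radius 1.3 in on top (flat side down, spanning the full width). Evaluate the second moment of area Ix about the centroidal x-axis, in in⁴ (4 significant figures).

Break the section into simple shapes (no overlaps), measuring from the bottom-left corner of the bounding box.
Rectangular body: 2.6 × 6.4, A = 16.64 in², y = 3.2 in, Ī = 56.7979 in⁴.
Semicircular cap: semicircle r = 1.3, A = 2.65465 in², y = 6.95174 in, Ī = 0.313477 in⁴.
Centroid: ȳ = ΣA·y / ΣA = 3.71618 in.
Transfer each piece to the centroidal x-axis using Ī + A·d² with d = y − 3.71618:
  rectangular body: d = -0.516181 in → contributes +61.2315 in⁴
  semicircular cap: d = 3.23556 in → contributes +28.1045 in⁴
Total I = 89.336 in⁴.

Ix ≈ 89.34 in⁴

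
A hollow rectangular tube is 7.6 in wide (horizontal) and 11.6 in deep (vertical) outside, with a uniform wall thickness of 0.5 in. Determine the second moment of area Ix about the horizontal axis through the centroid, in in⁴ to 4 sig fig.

Treat the section as a set of non-overlapping primitives; coordinates are from the bounding-box lower-left.
Outer rectangle: 7.6 × 11.6, A = 88.16 in², y = 5.8 in, Ī = 988.567 in⁴.
Inner void (subtracted): 6.6 × 10.6, A = 69.96 in², y = 5.8 in, Ī = 655.059 in⁴.
By symmetry the centroid is at mid-height, ȳ = 5.8 in.
All pieces are centred on the horizontal axis through the centroid, so I = ΣĪ (holes subtracted) = 333.509 in⁴.

Ix ≈ 333.5 in⁴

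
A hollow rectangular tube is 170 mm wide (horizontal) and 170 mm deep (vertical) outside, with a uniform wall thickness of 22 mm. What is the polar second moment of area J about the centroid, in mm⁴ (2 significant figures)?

Split into non-overlapping primitives; take the origin at the lower-left of the bounding box.
Outer rectangle: 170 × 170, A = 28 900 mm², y = 85 mm, Ī = 69 600 833 mm⁴.
Inner void (subtracted): 126 × 126, A = 15 876 mm², y = 85 mm, Ī = 21 003 948 mm⁴.
By symmetry the centroid is at mid-height, ȳ = 85 mm.
All pieces are centred on the centroidal x-axis, so I = ΣĪ (holes subtracted) = 48 596 885 mm⁴.
Repeating about the centroidal y-axis gives I_y = 48 596 885 mm⁴.
Polar second moment: J = I_x + I_y = 97 193 771 mm⁴.

J ≈ 9.7 × 10⁷ mm⁴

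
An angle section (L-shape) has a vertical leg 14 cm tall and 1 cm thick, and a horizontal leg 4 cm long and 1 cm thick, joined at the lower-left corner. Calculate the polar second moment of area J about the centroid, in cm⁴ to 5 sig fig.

J ≈ 346.60 cm⁴

Break the section into simple shapes (no overlaps), measuring from the bottom-left corner of the bounding box.
Vertical leg: 1 × 14, A = 14 cm², y = 7 cm, Ī = 228.6667 cm⁴.
Horizontal leg (remainder): 3 × 1, A = 3 cm², y = 0.5 cm, Ī = 0.25 cm⁴.
Centroid: ȳ = ΣA·y / ΣA = 5.852941 cm.
Transfer each piece to the centroidal x-axis using Ī + A·d² with d = y − 5.852941:
  vertical leg: d = 1.147059 cm → contributes +247.0871 cm⁴
  horizontal leg (remainder): d = -5.352941 cm → contributes +86.21194 cm⁴
Total I = 333.299 cm⁴.
For the y-axis: x̄ = 0.8529412 cm.
Repeating about the centroidal y-axis gives I_y = 13.29902 cm⁴.
Polar second moment: J = I_x + I_y = 346.598 cm⁴.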